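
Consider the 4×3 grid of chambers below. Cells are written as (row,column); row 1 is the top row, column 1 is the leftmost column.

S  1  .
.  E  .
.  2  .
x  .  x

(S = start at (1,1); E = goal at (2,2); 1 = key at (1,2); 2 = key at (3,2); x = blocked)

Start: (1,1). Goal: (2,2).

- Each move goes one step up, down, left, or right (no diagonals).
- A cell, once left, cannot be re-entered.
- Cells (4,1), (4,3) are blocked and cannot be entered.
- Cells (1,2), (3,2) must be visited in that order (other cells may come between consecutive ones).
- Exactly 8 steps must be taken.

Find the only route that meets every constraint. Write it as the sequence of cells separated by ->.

(1,1) -> (1,2) -> (1,3) -> (2,3) -> (3,3) -> (3,2) -> (3,1) -> (2,1) -> (2,2)

The waypoints must appear in the order (1,2), (3,2), with no cell reused.
Route from (1,1): 2× right (reaching (1,3)), 2× down (reaching (3,3)), 2× left (reaching (3,1)), up to (2,1), right to (2,2) — 8 moves in all.
Check: order respected (1 at step 1, 2 at step 5); 8 moves as required.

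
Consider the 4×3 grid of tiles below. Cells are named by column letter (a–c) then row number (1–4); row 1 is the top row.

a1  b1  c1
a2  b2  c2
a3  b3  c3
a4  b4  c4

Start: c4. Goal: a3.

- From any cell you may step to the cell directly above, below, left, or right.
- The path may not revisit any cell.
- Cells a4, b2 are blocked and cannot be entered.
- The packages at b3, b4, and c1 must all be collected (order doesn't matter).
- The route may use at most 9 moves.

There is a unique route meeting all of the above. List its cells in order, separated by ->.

Any route must reach b3, b4, and c1 and still end at a3 within 9 moves, so the order of the required stops is forced.
Route from c4: left to b4, up to b3, right to c3, 2× up (reaching c1), 2× left (reaching a1), 2× down (reaching a3) — 9 moves in all.
Check: all required cells visited; 9 ≤ 9 moves.

c4 -> b4 -> b3 -> c3 -> c2 -> c1 -> b1 -> a1 -> a2 -> a3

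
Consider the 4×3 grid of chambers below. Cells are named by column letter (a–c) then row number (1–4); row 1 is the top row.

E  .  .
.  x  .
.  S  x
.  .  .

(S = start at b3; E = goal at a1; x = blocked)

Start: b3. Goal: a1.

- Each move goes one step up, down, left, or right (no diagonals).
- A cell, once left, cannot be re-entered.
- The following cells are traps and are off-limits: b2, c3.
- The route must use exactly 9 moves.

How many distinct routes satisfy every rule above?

Need simple routes of exactly 9 moves from b3 to a1 (Manhattan distance 3, so 3 moves are spent on a detour and 3 undoing it).
No route satisfies every constraint, so the count is 0.

0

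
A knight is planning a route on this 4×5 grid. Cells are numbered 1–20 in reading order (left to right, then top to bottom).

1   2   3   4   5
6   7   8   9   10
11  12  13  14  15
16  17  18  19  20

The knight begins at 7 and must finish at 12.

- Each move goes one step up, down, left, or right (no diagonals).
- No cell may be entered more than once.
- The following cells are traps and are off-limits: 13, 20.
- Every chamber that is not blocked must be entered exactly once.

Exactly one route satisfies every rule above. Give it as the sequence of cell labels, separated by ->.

7 -> 6 -> 1 -> 2 -> 3 -> 8 -> 9 -> 4 -> 5 -> 10 -> 15 -> 14 -> 19 -> 18 -> 17 -> 16 -> 11 -> 12

Need to visit all 18 open cells exactly once, starting at 7 and ending at 12.
Cell 18 has only two open neighbours (17 and 19), so the path must pass straight through it: one of those is the cell it's entered from and the other is where it exits.
Route from 7: left to 6, up to 1, 2× right (reaching 3), down to 8, right to 9, up to 4, right to 5, 2× down (reaching 15), left to 14, down to 19, 3× left (reaching 16), up to 11, right to 12 — 17 moves in all.
Check: all 18 open cells covered.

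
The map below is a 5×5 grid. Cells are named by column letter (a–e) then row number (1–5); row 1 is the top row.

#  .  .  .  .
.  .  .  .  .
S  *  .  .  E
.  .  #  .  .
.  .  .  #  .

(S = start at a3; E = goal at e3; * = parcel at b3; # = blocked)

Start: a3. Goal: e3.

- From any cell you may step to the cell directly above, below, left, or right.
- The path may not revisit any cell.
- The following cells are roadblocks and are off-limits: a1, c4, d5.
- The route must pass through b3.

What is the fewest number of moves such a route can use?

4

Any route passes through b3 somewhere between a3 and e3. Summing Manhattan distances along the two legs (a3 → b3 → e3) gives a lower bound of 1 + 3 = 4 moves.
A route of 4 moves achieves this: a3 → b3 → c3 → d3 → e3.
Since 4 matches the lower bound, it is optimal.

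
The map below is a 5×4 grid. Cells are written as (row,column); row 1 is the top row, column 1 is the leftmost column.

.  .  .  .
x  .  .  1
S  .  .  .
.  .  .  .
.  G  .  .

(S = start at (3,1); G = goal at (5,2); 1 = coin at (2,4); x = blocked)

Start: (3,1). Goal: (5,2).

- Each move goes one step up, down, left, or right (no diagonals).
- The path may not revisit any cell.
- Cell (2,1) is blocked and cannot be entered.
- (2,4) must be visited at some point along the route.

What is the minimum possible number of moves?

9

Any route passes through (2,4) somewhere between (3,1) and (5,2). Summing Manhattan distances along the two legs ((3,1) → (2,4) → (5,2)) gives a lower bound of 4 + 5 = 9 moves.
A route of 9 moves achieves this: (3,1) → (3,2) → (2,2) → (2,3) → (2,4) → (3,4) → (4,4) → (5,4) → (5,3) → (5,2).
Since 9 matches the lower bound, it is optimal.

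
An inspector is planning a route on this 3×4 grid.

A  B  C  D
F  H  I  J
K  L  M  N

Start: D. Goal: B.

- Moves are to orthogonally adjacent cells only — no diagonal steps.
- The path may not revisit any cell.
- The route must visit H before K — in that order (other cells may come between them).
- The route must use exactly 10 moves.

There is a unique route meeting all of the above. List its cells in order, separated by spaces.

The waypoints must appear in the order H, K, with no cell reused.
Route from D: 2× down (reaching N), left to M, up to I, left to H, down to L, left to K, 2× up (reaching A), right to B — 10 moves in all.
Check: order respected (H at step 5, K at step 7); 10 moves as required.

D J N M I H L K F A B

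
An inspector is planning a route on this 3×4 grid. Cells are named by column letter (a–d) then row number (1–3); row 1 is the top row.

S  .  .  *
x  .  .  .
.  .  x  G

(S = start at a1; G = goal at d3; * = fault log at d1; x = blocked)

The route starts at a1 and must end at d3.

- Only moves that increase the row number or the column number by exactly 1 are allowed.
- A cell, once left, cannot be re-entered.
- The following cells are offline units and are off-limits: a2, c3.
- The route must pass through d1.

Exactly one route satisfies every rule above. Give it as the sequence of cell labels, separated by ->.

Moves only go right or down, so the column and row indices never decrease.
Route from a1: 3× right (reaching d1), 2× down (reaching d3) — 5 moves in all.
Check: all required cells visited.

a1 -> b1 -> c1 -> d1 -> d2 -> d3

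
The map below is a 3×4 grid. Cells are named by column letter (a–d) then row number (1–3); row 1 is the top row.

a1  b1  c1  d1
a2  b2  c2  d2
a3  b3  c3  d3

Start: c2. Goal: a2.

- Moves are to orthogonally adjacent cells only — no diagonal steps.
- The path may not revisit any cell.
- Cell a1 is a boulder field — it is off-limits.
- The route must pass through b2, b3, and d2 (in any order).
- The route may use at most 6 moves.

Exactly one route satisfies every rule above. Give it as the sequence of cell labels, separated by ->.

c2 -> d2 -> d3 -> c3 -> b3 -> b2 -> a2

Any route must reach b2, b3, and d2 and still end at a2 within 6 moves, so the order of the required stops is forced.
Route from c2: right 1 to d2, down 1 to d3, left 2 to b3, up 1 to b2, left 1 to a2 — 6 moves in all.
Check: all required cells visited; 6 ≤ 6 moves.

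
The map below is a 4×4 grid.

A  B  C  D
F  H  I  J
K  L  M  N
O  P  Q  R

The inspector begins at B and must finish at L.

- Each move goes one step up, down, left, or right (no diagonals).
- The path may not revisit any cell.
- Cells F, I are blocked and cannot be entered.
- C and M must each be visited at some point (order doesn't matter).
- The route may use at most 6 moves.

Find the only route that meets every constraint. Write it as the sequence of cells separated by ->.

The 6-move cap with required stops at C, M leaves no slack for detours.
Route from B: 2× right (reaching D), 2× down (reaching N), 2× left (reaching L) — 6 moves in all.
Check: all required cells visited; 6 ≤ 6 moves.

B -> C -> D -> J -> N -> M -> L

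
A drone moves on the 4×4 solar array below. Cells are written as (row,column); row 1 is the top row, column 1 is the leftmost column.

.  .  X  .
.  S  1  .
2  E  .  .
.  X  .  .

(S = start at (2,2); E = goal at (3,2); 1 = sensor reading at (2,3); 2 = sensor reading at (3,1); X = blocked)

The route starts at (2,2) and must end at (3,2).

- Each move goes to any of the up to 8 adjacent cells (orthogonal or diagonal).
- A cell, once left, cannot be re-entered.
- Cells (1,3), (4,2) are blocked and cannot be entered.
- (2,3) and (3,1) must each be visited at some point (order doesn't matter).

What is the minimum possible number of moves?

Any route passes through (2,3) and (3,1) in some order between (2,2) and (3,2). Summing Chebyshev distances along each leg and taking the cheapest ordering ((2,2) → (2,3) → (3,1) → (3,2)) gives a lower bound of 1 + 2 + 1 = 4 moves.
The shortest route satisfying every rule uses 5 moves: (2,2) → (2,3) → (1,2) → (2,1) → (3,1) → (3,2).
The no-revisit rule (legs can't share cells) pushes the minimum above the 4-move bound; an exhaustive check rules out every length from 4 to 4, leaving 5 as the minimum.

5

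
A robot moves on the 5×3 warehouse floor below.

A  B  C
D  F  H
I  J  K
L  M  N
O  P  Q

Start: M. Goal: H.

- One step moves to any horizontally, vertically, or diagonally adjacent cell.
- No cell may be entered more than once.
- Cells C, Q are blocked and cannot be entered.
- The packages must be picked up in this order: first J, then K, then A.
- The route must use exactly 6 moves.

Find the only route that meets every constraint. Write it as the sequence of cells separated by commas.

M, J, K, F, A, B, H

The waypoints must appear in the order J, K, A, with no cell reused.
Route from M: up 1 to J, right 1 to K, up-left 2 to A, right 1 to B, down-right 1 to H — 6 moves in all.
Check: order respected (J at step 1, K at step 2, A at step 4); 6 moves as required.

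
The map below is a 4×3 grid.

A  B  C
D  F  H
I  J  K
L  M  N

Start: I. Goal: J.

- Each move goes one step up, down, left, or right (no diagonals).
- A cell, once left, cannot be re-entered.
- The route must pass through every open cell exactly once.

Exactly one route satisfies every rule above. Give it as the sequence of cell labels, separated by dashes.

I - L - M - N - K - H - C - B - A - D - F - J

Need to visit all 12 open cells exactly once, starting at I and ending at J.
Cell N has only two open neighbours (K and M), so the path must pass straight through it: one of those is the cell it's entered from and the other is where it exits.
Route from I: down to L, 2× right (reaching N), 3× up (reaching C), 2× left (reaching A), down to D, right to F, down to J — 11 moves in all.
Check: all 12 open cells covered.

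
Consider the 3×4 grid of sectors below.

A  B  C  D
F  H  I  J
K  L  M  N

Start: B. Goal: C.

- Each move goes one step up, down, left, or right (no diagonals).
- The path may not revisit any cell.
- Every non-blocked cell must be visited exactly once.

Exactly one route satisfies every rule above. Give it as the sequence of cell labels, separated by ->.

Need to visit all 12 open cells exactly once, starting at B and ending at C.
Cell N has only two open neighbours (J and M), so the path must pass straight through it: one of those is the cell it's entered from and the other is where it exits.
Route from B: left to A, 2× down (reaching K), right to L, up to H, right to I, down to M, right to N, 2× up (reaching D), left to C — 11 moves in all.
Check: all 12 open cells covered.

B -> A -> F -> K -> L -> H -> I -> M -> N -> J -> D -> C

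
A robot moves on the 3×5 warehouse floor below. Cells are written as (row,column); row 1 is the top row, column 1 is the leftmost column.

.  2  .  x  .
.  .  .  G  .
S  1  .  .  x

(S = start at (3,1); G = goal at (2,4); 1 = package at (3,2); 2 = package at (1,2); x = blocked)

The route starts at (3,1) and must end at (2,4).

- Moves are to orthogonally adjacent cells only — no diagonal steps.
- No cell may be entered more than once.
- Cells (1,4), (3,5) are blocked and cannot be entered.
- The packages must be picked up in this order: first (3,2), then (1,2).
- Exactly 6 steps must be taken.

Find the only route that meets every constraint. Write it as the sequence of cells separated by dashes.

(3,1) - (3,2) - (2,2) - (1,2) - (1,3) - (2,3) - (2,4)

The waypoints must appear in the order (3,2), (1,2), with no cell reused.
Route from (3,1): right 1 to (3,2), up 2 to (1,2), right 1 to (1,3), down 1 to (2,3), right 1 to (2,4) — 6 moves in all.
Check: order respected (1 at step 1, 2 at step 3); 6 moves as required.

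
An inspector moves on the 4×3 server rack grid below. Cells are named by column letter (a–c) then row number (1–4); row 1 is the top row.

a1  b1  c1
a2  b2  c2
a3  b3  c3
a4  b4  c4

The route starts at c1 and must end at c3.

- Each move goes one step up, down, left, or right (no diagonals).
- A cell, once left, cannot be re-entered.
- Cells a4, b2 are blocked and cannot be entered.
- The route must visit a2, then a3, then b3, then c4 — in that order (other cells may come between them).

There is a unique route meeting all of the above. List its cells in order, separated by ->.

c1 -> b1 -> a1 -> a2 -> a3 -> b3 -> b4 -> c4 -> c3

The waypoints must appear in the order a2, a3, b3, c4, with no cell reused.
Route from c1: left 2 to a1, down 2 to a3, right 1 to b3, down 1 to b4, right 1 to c4, up 1 to c3 — 8 moves in all.
Check: order respected (a2 at step 3, a3 at step 4, b3 at step 5, c4 at step 7).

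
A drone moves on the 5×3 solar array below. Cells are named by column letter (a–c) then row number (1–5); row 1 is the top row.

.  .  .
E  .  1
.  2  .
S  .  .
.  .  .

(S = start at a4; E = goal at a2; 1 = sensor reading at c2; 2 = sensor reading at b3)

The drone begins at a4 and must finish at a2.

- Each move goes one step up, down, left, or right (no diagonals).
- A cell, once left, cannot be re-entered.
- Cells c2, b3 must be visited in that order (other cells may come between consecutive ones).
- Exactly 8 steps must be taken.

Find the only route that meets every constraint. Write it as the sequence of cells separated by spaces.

a4 b4 c4 c3 c2 b2 b3 a3 a2

The waypoints must appear in the order c2, b3, with no cell reused.
Route from a4: right 2 to c4, up 2 to c2, left 1 to b2, down 1 to b3, left 1 to a3, up 1 to a2 — 8 moves in all.
Check: order respected (1 at step 4, 2 at step 6); 8 moves as required.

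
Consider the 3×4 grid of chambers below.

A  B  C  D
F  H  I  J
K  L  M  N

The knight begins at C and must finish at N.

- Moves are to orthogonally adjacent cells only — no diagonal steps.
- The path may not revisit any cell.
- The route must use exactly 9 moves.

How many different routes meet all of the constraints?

Need simple routes of exactly 9 moves from C to N (Manhattan distance 3, so 3 moves are spent on a detour and 3 undoing it).
Enumerating: C I H B A F K L M N | C B H F K L M I J N | C B A F K L H I M N | C B A F K L H I J N | C B A F K L M I J N | C B A F H L M I J N | C D J I H F K L M N.
That gives 7 routes.

7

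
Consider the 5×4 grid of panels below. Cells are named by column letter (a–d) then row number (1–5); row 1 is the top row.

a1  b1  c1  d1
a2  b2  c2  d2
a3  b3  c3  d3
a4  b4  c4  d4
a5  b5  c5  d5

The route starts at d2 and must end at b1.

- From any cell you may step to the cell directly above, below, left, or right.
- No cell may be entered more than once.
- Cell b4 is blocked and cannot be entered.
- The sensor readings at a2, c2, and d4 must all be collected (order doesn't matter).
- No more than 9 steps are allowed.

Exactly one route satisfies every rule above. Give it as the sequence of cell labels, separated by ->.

d2 -> d3 -> d4 -> c4 -> c3 -> c2 -> b2 -> a2 -> a1 -> b1

The 9-move cap with required stops at a2, c2, d4 leaves no slack for detours.
Route from d2: down 2 to d4, left 1 to c4, up 2 to c2, left 2 to a2, up 1 to a1, right 1 to b1 — 9 moves in all.
Check: all required cells visited; 9 ≤ 9 moves.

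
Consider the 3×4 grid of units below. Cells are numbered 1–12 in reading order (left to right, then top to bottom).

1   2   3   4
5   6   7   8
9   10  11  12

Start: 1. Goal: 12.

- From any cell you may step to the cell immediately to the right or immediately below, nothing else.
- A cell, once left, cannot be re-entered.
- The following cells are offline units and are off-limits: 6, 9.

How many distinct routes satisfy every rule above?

A right/down-only route from 1 to 12 makes exactly 2 down-moves and 3 right-moves in some order.
With no other constraints that would be C(5,2) = 10 routes.
Subtract routes through each blocked cell (inclusion–exclusion for overlaps): − through 6: 6 − through 9: 1 → 3.
That gives 3 routes.

3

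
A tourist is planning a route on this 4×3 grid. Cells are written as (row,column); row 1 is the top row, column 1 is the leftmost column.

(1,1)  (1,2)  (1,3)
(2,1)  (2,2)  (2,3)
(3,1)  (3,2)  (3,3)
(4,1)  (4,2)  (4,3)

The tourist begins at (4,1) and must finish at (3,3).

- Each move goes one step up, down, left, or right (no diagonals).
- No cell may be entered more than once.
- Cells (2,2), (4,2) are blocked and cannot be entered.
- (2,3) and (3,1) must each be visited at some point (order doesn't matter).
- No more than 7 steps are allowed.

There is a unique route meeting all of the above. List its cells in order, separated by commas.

(4,1), (3,1), (2,1), (1,1), (1,2), (1,3), (2,3), (3,3)

The 7-move cap with required stops at (2,3), (3,1) leaves no slack for detours.
Route from (4,1): 3× up (reaching (1,1)), 2× right (reaching (1,3)), 2× down (reaching (3,3)) — 7 moves in all.
Check: all required cells visited; 7 ≤ 7 moves.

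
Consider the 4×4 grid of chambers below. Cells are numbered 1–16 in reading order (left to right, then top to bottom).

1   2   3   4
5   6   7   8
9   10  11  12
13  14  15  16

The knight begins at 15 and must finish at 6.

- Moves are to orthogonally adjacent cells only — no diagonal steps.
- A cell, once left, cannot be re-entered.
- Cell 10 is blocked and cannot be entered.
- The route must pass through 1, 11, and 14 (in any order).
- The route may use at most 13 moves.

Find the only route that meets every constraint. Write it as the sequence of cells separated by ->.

15 -> 14 -> 13 -> 9 -> 5 -> 1 -> 2 -> 3 -> 4 -> 8 -> 12 -> 11 -> 7 -> 6

The 13-move cap with required stops at 1, 11, 14 leaves no slack for detours.
Route from 15: 2× left (reaching 13), 3× up (reaching 1), 3× right (reaching 4), 2× down (reaching 12), left to 11, up to 7, left to 6 — 13 moves in all.
Check: all required cells visited; 13 ≤ 13 moves.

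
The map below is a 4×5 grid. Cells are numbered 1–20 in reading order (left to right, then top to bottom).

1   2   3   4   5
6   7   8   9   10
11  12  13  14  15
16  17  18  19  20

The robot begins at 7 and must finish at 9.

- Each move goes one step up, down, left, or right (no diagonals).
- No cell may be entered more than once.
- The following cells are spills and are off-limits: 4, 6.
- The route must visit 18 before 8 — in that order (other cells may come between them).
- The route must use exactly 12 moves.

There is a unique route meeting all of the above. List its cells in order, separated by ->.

The waypoints must appear in the order 18, 8, with no cell reused.
Route from 7: down to 12, left to 11, down to 16, 4× right (reaching 20), up to 15, 2× left (reaching 13), up to 8, right to 9 — 12 moves in all.
Check: order respected (18 at step 5, 8 at step 11); 12 moves as required.

7 -> 12 -> 11 -> 16 -> 17 -> 18 -> 19 -> 20 -> 15 -> 14 -> 13 -> 8 -> 9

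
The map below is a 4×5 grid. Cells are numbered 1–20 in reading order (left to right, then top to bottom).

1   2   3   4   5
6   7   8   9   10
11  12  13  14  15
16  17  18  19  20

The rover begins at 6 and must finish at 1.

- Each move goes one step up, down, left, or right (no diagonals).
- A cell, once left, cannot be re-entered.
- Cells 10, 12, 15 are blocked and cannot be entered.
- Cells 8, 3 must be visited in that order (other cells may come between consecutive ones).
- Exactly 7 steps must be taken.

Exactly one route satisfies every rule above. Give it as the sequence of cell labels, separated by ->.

The waypoints must appear in the order 8, 3, with no cell reused.
Route from 6: right 3 to 9, up 1 to 4, left 3 to 1 — 7 moves in all.
Check: order respected (8 at step 2, 3 at step 5); 7 moves as required.

6 -> 7 -> 8 -> 9 -> 4 -> 3 -> 2 -> 1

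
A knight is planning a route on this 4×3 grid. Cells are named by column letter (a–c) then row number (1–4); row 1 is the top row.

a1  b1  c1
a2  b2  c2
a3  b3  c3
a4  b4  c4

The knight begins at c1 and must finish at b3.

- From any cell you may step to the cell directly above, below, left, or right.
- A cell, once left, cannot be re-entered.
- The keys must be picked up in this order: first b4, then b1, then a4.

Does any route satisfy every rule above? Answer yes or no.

no

Ignoring the required order, 10 revisit-free routes from c1 to b3 pass through all of b4, b1, and a4; the waypoint orders that occur are b1 → a4 → b4 (7); b1 → b4 → a4 (2); b4 → a4 → b1 (1) — never b4 → b1 → a4.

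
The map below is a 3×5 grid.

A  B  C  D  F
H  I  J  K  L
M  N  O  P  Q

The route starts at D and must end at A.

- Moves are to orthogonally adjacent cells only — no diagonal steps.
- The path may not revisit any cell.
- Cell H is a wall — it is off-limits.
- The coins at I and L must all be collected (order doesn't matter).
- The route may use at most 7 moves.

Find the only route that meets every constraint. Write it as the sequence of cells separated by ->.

D -> F -> L -> K -> J -> I -> B -> A

Any route must reach I and L and still end at A within 7 moves, so the order of the required stops is forced.
Route from D: right 1 to F, down 1 to L, left 3 to I, up 1 to B, left 1 to A — 7 moves in all.
Check: all required cells visited; 7 ≤ 7 moves.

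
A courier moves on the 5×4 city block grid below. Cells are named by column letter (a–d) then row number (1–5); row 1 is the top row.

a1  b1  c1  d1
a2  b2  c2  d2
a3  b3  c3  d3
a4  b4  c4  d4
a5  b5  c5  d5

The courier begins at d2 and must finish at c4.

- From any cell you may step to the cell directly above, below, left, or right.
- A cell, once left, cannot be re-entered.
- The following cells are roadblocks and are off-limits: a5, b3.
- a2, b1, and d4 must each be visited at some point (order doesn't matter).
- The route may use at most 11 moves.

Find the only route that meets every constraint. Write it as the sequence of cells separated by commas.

The budget equals the shortest possible length, so every move has to be on a shortest route through the required cells.
Route from d2: up 1 to d1, left 3 to a1, down 1 to a2, right 2 to c2, down 1 to c3, right 1 to d3, down 1 to d4, left 1 to c4 — 11 moves in all.
Check: all required cells visited; 11 ≤ 11 moves.

d2, d1, c1, b1, a1, a2, b2, c2, c3, d3, d4, c4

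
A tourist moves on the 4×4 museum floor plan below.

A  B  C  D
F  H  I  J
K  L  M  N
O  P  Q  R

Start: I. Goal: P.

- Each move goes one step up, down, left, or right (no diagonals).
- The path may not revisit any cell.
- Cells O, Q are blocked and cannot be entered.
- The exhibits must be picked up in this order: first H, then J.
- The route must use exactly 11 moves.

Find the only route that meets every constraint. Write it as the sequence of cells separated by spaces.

I H F A B C D J N M L P

The waypoints must appear in the order H, J, with no cell reused.
Route from I: 2× left (reaching F), up to A, 3× right (reaching D), 2× down (reaching N), 2× left (reaching L), down to P — 11 moves in all.
Check: order respected (H at step 1, J at step 7); 11 moves as required.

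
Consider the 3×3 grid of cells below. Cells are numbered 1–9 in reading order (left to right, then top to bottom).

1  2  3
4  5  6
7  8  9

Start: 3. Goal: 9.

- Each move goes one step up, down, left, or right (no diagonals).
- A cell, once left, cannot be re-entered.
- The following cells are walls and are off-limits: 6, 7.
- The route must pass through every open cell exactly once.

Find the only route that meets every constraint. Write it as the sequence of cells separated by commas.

Need to visit all 7 open cells exactly once, starting at 3 and ending at 9.
Cell 4 has only two open neighbours (1 and 5), so the path must pass straight through it: one of those is the cell it's entered from and the other is where it exits.
Route from 3: left 2 to 1, down 1 to 4, right 1 to 5, down 1 to 8, right 1 to 9 — 6 moves in all.
Check: all 7 open cells covered.

3, 2, 1, 4, 5, 8, 9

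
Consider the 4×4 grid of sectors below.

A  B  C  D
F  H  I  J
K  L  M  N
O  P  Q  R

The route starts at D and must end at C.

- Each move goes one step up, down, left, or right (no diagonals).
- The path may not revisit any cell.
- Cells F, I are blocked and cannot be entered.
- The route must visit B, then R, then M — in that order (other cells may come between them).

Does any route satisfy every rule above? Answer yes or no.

no

Ignoring the required order, 1 revisit-free route from D to C passes through all of B, R, and M; the waypoint orders that occur are R → M → B (1) — never B → R → M.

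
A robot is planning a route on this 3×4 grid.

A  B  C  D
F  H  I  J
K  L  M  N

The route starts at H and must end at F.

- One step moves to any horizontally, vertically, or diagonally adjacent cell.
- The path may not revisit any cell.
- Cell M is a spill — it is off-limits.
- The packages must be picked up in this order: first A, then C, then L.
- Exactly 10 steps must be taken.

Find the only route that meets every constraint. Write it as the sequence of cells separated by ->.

The waypoints must appear in the order A, C, L, with no cell reused.
Route from H: up-left to A, 3× right (reaching D), 2× down (reaching N), up-left to I, down-left to L, left to K, up to F — 10 moves in all.
Check: order respected (A at step 1, C at step 3, L at step 8); 10 moves as required.

H -> A -> B -> C -> D -> J -> N -> I -> L -> K -> F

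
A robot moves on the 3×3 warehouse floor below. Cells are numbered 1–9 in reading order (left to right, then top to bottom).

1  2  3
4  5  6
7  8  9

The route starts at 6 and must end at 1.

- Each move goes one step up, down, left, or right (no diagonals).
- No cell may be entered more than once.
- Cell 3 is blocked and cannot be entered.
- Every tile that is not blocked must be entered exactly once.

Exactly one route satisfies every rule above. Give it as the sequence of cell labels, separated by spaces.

Need to visit all 8 open cells exactly once, starting at 6 and ending at 1.
Cell 7 has only two open neighbours (4 and 8), so the path must pass straight through it: one of those is the cell it's entered from and the other is where it exits.
Route from 6: down to 9, 2× left (reaching 7), up to 4, right to 5, up to 2, left to 1 — 7 moves in all.
Check: all 8 open cells covered.

6 9 8 7 4 5 2 1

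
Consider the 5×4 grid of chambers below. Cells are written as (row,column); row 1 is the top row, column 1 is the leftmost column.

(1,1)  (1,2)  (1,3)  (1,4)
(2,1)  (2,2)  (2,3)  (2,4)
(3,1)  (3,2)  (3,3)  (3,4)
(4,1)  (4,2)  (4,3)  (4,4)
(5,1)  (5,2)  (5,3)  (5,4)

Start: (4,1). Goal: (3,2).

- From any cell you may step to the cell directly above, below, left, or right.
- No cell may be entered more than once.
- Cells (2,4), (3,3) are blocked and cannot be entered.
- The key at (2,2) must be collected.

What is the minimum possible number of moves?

4

Any route passes through (2,2) somewhere between (4,1) and (3,2). Summing Manhattan distances along the two legs ((4,1) → (2,2) → (3,2)) gives a lower bound of 3 + 1 = 4 moves.
A route of 4 moves achieves this: (4,1) → (3,1) → (2,1) → (2,2) → (3,2).
Since 4 matches the lower bound, it is optimal.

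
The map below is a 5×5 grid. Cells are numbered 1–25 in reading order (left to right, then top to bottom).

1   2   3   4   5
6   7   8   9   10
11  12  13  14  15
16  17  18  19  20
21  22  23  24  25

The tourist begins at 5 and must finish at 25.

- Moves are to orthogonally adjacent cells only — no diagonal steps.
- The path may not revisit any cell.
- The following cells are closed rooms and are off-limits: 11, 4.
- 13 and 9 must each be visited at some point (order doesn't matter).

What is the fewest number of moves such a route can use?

Any route passes through 13 and 9 in some order between 5 and 25. Summing Manhattan distances along each leg and taking the cheapest ordering (5 → 9 → 13 → 25) gives a lower bound of 2 + 2 + 4 = 8 moves.
A route of 8 moves achieves this: 5 → 10 → 9 → 14 → 13 → 18 → 23 → 24 → 25.
Since 8 matches the lower bound, it is optimal.

8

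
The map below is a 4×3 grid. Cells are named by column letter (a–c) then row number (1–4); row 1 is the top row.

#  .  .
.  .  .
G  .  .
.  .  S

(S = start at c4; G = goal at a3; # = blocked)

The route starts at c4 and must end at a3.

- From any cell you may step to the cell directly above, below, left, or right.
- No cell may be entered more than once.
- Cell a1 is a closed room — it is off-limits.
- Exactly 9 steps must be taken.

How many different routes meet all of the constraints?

2

Need simple routes of exactly 9 moves from c4 to a3 (Manhattan distance 3, so 3 moves are spent on a detour and 3 undoing it).
Enumerating: c4 c3 c2 c1 b1 b2 b3 b4 a4 a3 | c4 b4 b3 c3 c2 c1 b1 b2 a2 a3.
That gives 2 routes.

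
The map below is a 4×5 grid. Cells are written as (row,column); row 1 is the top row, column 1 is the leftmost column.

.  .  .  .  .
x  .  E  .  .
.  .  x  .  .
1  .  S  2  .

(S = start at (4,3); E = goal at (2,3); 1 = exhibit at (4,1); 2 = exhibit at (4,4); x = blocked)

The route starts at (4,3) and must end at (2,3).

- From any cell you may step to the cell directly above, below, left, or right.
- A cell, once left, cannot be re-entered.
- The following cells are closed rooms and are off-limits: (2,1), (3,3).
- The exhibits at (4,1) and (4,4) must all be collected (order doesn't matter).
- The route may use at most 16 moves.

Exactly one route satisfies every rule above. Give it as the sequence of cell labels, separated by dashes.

The budget equals the shortest possible length, so every move has to be on a shortest route through the required cells.
Route from (4,3): left 2 to (4,1), up 1 to (3,1), right 1 to (3,2), up 2 to (1,2), right 3 to (1,5), down 3 to (4,5), left 1 to (4,4), up 2 to (2,4), left 1 to (2,3) — 16 moves in all.
Check: all required cells visited; 16 ≤ 16 moves.

(4,3) - (4,2) - (4,1) - (3,1) - (3,2) - (2,2) - (1,2) - (1,3) - (1,4) - (1,5) - (2,5) - (3,5) - (4,5) - (4,4) - (3,4) - (2,4) - (2,3)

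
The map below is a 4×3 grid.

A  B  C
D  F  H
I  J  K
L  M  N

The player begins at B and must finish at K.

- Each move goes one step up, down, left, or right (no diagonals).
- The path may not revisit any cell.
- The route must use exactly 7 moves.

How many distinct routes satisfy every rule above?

11

Need simple routes of exactly 7 moves from B to K (Manhattan distance 3, so 2 moves are spent on a detour and 2 undoing it).
Branch systematically from the start, pruning whenever the remaining move budget drops below the Manhattan distance to K or differs from it in parity. Grouping the completions by first move — via F: 4; via A: 5; via C: 2 — and summing: 4 + 5 + 2 = 11.
That gives 11 routes.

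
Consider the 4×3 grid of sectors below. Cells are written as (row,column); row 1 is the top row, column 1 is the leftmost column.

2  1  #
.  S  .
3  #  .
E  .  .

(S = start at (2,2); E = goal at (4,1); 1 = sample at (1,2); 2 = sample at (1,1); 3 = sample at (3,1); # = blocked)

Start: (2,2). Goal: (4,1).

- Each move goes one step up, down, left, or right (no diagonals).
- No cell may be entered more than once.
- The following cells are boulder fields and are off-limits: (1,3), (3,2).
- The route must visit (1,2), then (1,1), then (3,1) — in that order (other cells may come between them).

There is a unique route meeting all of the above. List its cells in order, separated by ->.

(2,2) -> (1,2) -> (1,1) -> (2,1) -> (3,1) -> (4,1)

The waypoints must appear in the order (1,2), (1,1), (3,1), with no cell reused.
Route from (2,2): up to (1,2), left to (1,1), 3× down (reaching (4,1)) — 5 moves in all.
Check: order respected (1 at step 1, 2 at step 2, 3 at step 4).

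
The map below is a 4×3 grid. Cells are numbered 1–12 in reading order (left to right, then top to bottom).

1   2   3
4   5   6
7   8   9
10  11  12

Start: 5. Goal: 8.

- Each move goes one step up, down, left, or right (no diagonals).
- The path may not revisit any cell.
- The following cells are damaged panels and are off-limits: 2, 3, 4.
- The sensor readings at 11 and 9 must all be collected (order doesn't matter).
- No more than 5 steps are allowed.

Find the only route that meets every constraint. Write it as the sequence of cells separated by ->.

5 -> 6 -> 9 -> 12 -> 11 -> 8

The budget equals the shortest possible length, so every move has to be on a shortest route through the required cells.
Route from 5: right to 6, 2× down (reaching 12), left to 11, up to 8 — 5 moves in all.
Check: all required cells visited; 5 ≤ 5 moves.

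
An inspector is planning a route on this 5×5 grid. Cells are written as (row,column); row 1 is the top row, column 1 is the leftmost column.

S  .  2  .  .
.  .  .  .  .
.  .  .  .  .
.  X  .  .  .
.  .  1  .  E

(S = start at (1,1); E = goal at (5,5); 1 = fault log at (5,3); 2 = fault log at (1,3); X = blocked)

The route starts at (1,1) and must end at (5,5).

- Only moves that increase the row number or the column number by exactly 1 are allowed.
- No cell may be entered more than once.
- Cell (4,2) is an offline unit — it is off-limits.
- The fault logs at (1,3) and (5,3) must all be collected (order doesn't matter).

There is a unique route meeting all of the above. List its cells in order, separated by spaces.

Moves only go right or down, so the column and row indices never decrease.
Route from (1,1): right 2 to (1,3), down 4 to (5,3), right 2 to (5,5) — 8 moves in all.
Check: all required cells visited.

(1,1) (1,2) (1,3) (2,3) (3,3) (4,3) (5,3) (5,4) (5,5)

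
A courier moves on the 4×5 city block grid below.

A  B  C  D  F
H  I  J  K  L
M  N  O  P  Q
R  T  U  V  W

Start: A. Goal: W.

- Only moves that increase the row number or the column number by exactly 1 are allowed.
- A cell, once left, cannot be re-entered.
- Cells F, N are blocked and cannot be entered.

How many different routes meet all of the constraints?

22

A right/down-only route from A to W makes exactly 3 down-moves and 4 right-moves in some order.
With no other constraints that would be C(7,3) = 35 routes.
Subtract routes through each blocked cell (inclusion–exclusion for overlaps): − through F: 1 − through N: 12 → 22.
That gives 22 routes.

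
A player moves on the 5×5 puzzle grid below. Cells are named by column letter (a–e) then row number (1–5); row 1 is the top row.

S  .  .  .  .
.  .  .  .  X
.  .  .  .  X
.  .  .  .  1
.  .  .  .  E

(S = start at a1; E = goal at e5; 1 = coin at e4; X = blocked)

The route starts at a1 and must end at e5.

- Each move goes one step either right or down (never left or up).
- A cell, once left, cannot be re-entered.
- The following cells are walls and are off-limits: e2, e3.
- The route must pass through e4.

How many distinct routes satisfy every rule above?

A right/down-only route from a1 to e5 makes exactly 4 down-moves and 4 right-moves in some order.
With no other constraints that would be C(8,4) = 70 routes.
Split at e4 and multiply the segment counts (each segment already excludes blocked cells): a1→e4: 20; e4→e5: 1; product = 20.
That gives 20 routes.

20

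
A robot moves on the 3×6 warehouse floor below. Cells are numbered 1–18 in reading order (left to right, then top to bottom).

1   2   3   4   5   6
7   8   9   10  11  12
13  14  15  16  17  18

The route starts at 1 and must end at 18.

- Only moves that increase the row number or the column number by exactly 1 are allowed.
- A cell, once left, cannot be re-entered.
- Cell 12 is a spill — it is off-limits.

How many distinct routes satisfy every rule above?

A right/down-only route from 1 to 18 makes exactly 2 down-moves and 5 right-moves in some order.
With no other constraints that would be C(7,2) = 21 routes.
Subtract routes through each blocked cell (inclusion–exclusion for overlaps): − through 12: 6 → 15.
That gives 15 routes.

15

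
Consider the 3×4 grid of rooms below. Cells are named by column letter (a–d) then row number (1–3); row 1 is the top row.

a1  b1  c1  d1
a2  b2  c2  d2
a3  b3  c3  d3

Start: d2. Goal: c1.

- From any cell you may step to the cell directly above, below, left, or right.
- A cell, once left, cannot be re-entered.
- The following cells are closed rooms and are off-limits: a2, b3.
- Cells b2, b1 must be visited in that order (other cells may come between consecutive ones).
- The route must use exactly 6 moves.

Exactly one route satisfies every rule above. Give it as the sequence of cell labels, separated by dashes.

The waypoints must appear in the order b2, b1, with no cell reused.
Route from d2: down 1 to d3, left 1 to c3, up 1 to c2, left 1 to b2, up 1 to b1, right 1 to c1 — 6 moves in all.
Check: order respected (b2 at step 4, b1 at step 5); 6 moves as required.

d2 - d3 - c3 - c2 - b2 - b1 - c1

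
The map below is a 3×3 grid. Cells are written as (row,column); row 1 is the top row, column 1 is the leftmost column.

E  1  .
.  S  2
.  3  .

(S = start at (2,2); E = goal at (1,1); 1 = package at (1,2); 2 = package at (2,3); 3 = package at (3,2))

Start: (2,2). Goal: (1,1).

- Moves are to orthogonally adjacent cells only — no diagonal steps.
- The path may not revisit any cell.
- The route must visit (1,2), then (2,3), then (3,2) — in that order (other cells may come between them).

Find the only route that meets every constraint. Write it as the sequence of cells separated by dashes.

The waypoints must appear in the order (1,2), (2,3), (3,2), with no cell reused.
Route from (2,2): up 1 to (1,2), right 1 to (1,3), down 2 to (3,3), left 2 to (3,1), up 2 to (1,1) — 8 moves in all.
Check: order respected (1 at step 1, 2 at step 3, 3 at step 5).

(2,2) - (1,2) - (1,3) - (2,3) - (3,3) - (3,2) - (3,1) - (2,1) - (1,1)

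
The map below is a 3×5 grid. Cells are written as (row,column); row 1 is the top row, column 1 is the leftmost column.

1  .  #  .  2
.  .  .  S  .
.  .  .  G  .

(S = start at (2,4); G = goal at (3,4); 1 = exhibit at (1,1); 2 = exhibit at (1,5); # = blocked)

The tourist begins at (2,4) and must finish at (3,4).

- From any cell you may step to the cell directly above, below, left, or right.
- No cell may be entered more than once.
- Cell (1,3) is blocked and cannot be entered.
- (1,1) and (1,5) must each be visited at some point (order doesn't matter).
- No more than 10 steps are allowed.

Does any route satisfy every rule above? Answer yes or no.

no

Even ignoring the no-revisit rule, getting from (2,4) to (3,4), taking the cheapest ordering (2,4) → (1,1) → (1,5) → (3,4) needs at least 4 + 6 + 3 = 13 moves (fewest moves per leg, detouring around blocked cells), which exceeds the 10-move limit.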